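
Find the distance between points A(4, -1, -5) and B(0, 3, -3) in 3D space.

d = √[(x₂-x₁)² + (y₂-y₁)² + (z₂-z₁)²]
  = √[(-4)² + 4² + 2²]
  = √[16 + 16 + 4]
  = √36
  ≈ 6

6


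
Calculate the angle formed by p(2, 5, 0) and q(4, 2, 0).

p·q = 2·4 + 5·2 + 0·0 = 8 + 10 + 0 = 18
|p| = √(2² + 5² + 0²) = √29 ≈ 5.385
|q| = √(4² + 2² + 0²) = √20 ≈ 4.472
cos θ = (p·q)/(|p||q|) = 18/(5.385·4.472) ≈ 0.7474
θ = arccos(0.7474) ≈ 41.63°

41.63°


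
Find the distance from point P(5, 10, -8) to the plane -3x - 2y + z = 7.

distance = |a·x₀ + b·y₀ + c·z₀ - d| / √(a² + b² + c²)
  = |(-3)·5 + (-2)·10 + 1·(-8) - 7| / √((-3)² + (-2)² + 1²)
  = |-15 - 20 - 8 - 7| / √(9 + 4 + 1)
  = |-50| / √14
  = 50 / 3.742
  ≈ 13.36

13.36


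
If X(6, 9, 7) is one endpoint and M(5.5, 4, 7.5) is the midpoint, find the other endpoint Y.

Y = 2M - X
  = (2·5.5 - 6, 2·4 - 9, 2·7.5 - 7)
  = (11 - 6, 8 - 9, 15 - 7)
  = (5, -1, 8)

(5, -1, 8)


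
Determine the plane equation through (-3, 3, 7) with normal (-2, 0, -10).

The plane through P with normal n = (a, b, c) satisfies n·(r - P) = 0,
i.e. ax + by + cz = a·x₀ + b·y₀ + c·z₀.
d = (-2)·(-3) + 0·3 + (-10)·7
  = 6 + 0 - 70
  = -64
Equation: -2x - 10z = -64

-2x - 10z = -64


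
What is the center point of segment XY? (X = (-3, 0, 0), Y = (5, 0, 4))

M = ((x₁+x₂)/2, (y₁+y₂)/2, (z₁+z₂)/2)
  = ((-3 + 5)/2, (0 + 0)/2, (0 + 4)/2)
  = (2/2, 0/2, 4/2)
  = (1, 0, 2)

(1, 0, 2)


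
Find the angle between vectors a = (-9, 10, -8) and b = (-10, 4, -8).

a·b = (-9)·(-10) + 10·4 + (-8)·(-8) = 90 + 40 + 64 = 194
|a| = √((-9)² + 10² + (-8)²) = √245 ≈ 15.65
|b| = √((-10)² + 4² + (-8)²) = √180 ≈ 13.42
cos θ = (a·b)/(|a||b|) = 194/(15.65·13.42) ≈ 0.9238
θ = arccos(0.9238) ≈ 22.51°

22.51°


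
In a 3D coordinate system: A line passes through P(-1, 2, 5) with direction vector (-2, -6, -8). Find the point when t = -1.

P(t) = P + t·d
  = (-1 + (-2)·(-1), 2 + (-6)·(-1), 5 + (-8)·(-1))
  = (-1 + 2, 2 + 6, 5 + 8)
  = (1, 8, 13)

(1, 8, 13)


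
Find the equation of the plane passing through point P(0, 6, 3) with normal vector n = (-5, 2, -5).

The plane through P with normal n = (a, b, c) satisfies n·(r - P) = 0,
i.e. ax + by + cz = a·x₀ + b·y₀ + c·z₀.
d = (-5)·0 + 2·6 + (-5)·3
  = 0 + 12 - 15
  = -3
Equation: -5x + 2y - 5z = -3

-5x + 2y - 5z = -3


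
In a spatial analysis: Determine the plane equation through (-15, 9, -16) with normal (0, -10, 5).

The plane through P with normal n = (a, b, c) satisfies n·(r - P) = 0,
i.e. ax + by + cz = a·x₀ + b·y₀ + c·z₀.
d = 0·(-15) + (-10)·9 + 5·(-16)
  = 0 - 90 - 80
  = -170
Equation: -10y + 5z = -170

-10y + 5z = -170


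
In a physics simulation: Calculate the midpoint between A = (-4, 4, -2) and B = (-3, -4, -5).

M = ((x₁+x₂)/2, (y₁+y₂)/2, (z₁+z₂)/2)
  = ((-4 - 3)/2, (4 - 4)/2, (-2 - 5)/2)
  = (-7/2, 0/2, -7/2)
  = (-3.5, 0, -3.5)

(-3.5, 0, -3.5)


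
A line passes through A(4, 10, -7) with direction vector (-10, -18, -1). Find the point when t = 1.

P(t) = A + t·d
  = (4 + (-10)·1, 10 + (-18)·1, -7 + (-1)·1)
  = (4 - 10, 10 - 18, -7 - 1)
  = (-6, -8, -8)

(-6, -8, -8)


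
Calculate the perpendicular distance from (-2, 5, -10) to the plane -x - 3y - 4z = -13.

distance = |a·x₀ + b·y₀ + c·z₀ - d| / √(a² + b² + c²)
  = |(-1)·(-2) + (-3)·5 + (-4)·(-10) - (-13)| / √((-1)² + (-3)² + (-4)²)
  = |2 - 15 + 40 + 13| / √(1 + 9 + 16)
  = |40| / √26
  = 40 / 5.099
  ≈ 7.845

7.845


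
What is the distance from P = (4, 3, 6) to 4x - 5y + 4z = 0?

distance = |a·x₀ + b·y₀ + c·z₀ - d| / √(a² + b² + c²)
  = |4·4 + (-5)·3 + 4·6 - 0| / √(4² + (-5)² + 4²)
  = |16 - 15 + 24 + 0| / √(16 + 25 + 16)
  = |25| / √57
  = 25 / 7.55
  ≈ 3.311

3.311


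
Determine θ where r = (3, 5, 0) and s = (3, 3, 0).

r·s = 3·3 + 5·3 + 0·0 = 9 + 15 + 0 = 24
|r| = √(3² + 5² + 0²) = √34 ≈ 5.831
|s| = √(3² + 3² + 0²) = √18 ≈ 4.243
cos θ = (r·s)/(|r||s|) = 24/(5.831·4.243) ≈ 0.9701
θ = arccos(0.9701) ≈ 14.04°

14.04°


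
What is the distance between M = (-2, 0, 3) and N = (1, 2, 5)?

d = √[(x₂-x₁)² + (y₂-y₁)² + (z₂-z₁)²]
  = √[3² + 2² + 2²]
  = √[9 + 4 + 4]
  = √17
  ≈ 4.123

4.123


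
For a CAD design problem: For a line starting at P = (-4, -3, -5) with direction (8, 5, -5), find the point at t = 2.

P(t) = P + t·d
  = (-4 + 8·2, -3 + 5·2, -5 + (-5)·2)
  = (-4 + 16, -3 + 10, -5 - 10)
  = (12, 7, -15)

(12, 7, -15)


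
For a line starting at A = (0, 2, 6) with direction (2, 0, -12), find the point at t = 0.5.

P(t) = A + t·d
  = (0 + 2·0.5, 2 + 0·0.5, 6 + (-12)·0.5)
  = (0 + 1, 2 + 0, 6 - 6)
  = (1, 2, 0)

(1, 2, 0)


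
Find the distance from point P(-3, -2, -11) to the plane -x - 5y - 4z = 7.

distance = |a·x₀ + b·y₀ + c·z₀ - d| / √(a² + b² + c²)
  = |(-1)·(-3) + (-5)·(-2) + (-4)·(-11) - 7| / √((-1)² + (-5)² + (-4)²)
  = |3 + 10 + 44 - 7| / √(1 + 25 + 16)
  = |50| / √42
  = 50 / 6.481
  ≈ 7.715

7.715


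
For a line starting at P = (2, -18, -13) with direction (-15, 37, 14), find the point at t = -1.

P(t) = P + t·d
  = (2 + (-15)·(-1), -18 + 37·(-1), -13 + 14·(-1))
  = (2 + 15, -18 - 37, -13 - 14)
  = (17, -55, -27)

(17, -55, -27)


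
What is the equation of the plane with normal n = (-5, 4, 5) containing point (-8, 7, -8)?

The plane through P with normal n = (a, b, c) satisfies n·(r - P) = 0,
i.e. ax + by + cz = a·x₀ + b·y₀ + c·z₀.
d = (-5)·(-8) + 4·7 + 5·(-8)
  = 40 + 28 - 40
  = 28
Equation: -5x + 4y + 5z = 28

-5x + 4y + 5z = 28


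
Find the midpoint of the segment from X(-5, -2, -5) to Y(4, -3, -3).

M = ((x₁+x₂)/2, (y₁+y₂)/2, (z₁+z₂)/2)
  = ((-5 + 4)/2, (-2 - 3)/2, (-5 - 3)/2)
  = (-1/2, -5/2, -8/2)
  = (-0.5, -2.5, -4)

(-0.5, -2.5, -4)


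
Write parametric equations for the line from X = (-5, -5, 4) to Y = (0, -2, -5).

Direction vector d = Y - X = (0 + 5, -2 + 5, -5 - 4) = (5, 3, -9)
Parametric form r = X + t·d:
x = -5 + 5t, y = -5 + 3t, z = 4 - 9t

x = -5 + 5t, y = -5 + 3t, z = 4 - 9t


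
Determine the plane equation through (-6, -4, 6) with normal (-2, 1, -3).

The plane through P with normal n = (a, b, c) satisfies n·(r - P) = 0,
i.e. ax + by + cz = a·x₀ + b·y₀ + c·z₀.
d = (-2)·(-6) + 1·(-4) + (-3)·6
  = 12 - 4 - 18
  = -10
Equation: -2x + y - 3z = -10

-2x + y - 3z = -10


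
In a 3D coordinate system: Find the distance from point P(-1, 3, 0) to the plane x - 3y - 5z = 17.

distance = |a·x₀ + b·y₀ + c·z₀ - d| / √(a² + b² + c²)
  = |1·(-1) + (-3)·3 + (-5)·0 - 17| / √(1² + (-3)² + (-5)²)
  = |-1 - 9 + 0 - 17| / √(1 + 9 + 25)
  = |-27| / √35
  = 27 / 5.916
  ≈ 4.564

4.564


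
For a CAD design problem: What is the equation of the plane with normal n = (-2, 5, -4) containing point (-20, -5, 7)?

The plane through P with normal n = (a, b, c) satisfies n·(r - P) = 0,
i.e. ax + by + cz = a·x₀ + b·y₀ + c·z₀.
d = (-2)·(-20) + 5·(-5) + (-4)·7
  = 40 - 25 - 28
  = -13
Equation: -2x + 5y - 4z = -13

-2x + 5y - 4z = -13


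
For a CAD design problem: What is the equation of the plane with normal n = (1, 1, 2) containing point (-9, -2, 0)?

The plane through P with normal n = (a, b, c) satisfies n·(r - P) = 0,
i.e. ax + by + cz = a·x₀ + b·y₀ + c·z₀.
d = 1·(-9) + 1·(-2) + 2·0
  = -9 - 2 + 0
  = -11
Equation: x + y + 2z = -11

x + y + 2z = -11


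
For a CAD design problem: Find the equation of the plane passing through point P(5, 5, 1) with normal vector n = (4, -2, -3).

The plane through P with normal n = (a, b, c) satisfies n·(r - P) = 0,
i.e. ax + by + cz = a·x₀ + b·y₀ + c·z₀.
d = 4·5 + (-2)·5 + (-3)·1
  = 20 - 10 - 3
  = 7
Equation: 4x - 2y - 3z = 7

4x - 2y - 3z = 7


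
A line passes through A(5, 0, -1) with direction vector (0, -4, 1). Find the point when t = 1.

P(t) = A + t·d
  = (5 + 0·1, 0 + (-4)·1, -1 + 1·1)
  = (5 + 0, 0 - 4, -1 + 1)
  = (5, -4, 0)

(5, -4, 0)


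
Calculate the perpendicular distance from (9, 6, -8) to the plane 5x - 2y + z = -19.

distance = |a·x₀ + b·y₀ + c·z₀ - d| / √(a² + b² + c²)
  = |5·9 + (-2)·6 + 1·(-8) - (-19)| / √(5² + (-2)² + 1²)
  = |45 - 12 - 8 + 19| / √(25 + 4 + 1)
  = |44| / √30
  = 44 / 5.477
  ≈ 8.033

8.033


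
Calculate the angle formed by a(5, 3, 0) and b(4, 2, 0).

a·b = 5·4 + 3·2 + 0·0 = 20 + 6 + 0 = 26
|a| = √(5² + 3² + 0²) = √34 ≈ 5.831
|b| = √(4² + 2² + 0²) = √20 ≈ 4.472
cos θ = (a·b)/(|a||b|) = 26/(5.831·4.472) ≈ 0.9971
θ = arccos(0.9971) ≈ 4.399°

4.399°


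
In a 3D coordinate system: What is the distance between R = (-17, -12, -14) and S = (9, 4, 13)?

d = √[(x₂-x₁)² + (y₂-y₁)² + (z₂-z₁)²]
  = √[26² + 16² + 27²]
  = √[676 + 256 + 729]
  = √1661
  ≈ 40.76

40.76


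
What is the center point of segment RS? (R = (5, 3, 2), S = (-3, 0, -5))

M = ((x₁+x₂)/2, (y₁+y₂)/2, (z₁+z₂)/2)
  = ((5 - 3)/2, (3 + 0)/2, (2 - 5)/2)
  = (2/2, 3/2, -3/2)
  = (1, 1.5, -1.5)

(1, 1.5, -1.5)


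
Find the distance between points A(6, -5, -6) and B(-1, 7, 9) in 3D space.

d = √[(x₂-x₁)² + (y₂-y₁)² + (z₂-z₁)²]
  = √[(-7)² + 12² + 15²]
  = √[49 + 144 + 225]
  = √418
  ≈ 20.45

20.45


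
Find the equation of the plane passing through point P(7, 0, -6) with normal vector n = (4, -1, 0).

The plane through P with normal n = (a, b, c) satisfies n·(r - P) = 0,
i.e. ax + by + cz = a·x₀ + b·y₀ + c·z₀.
d = 4·7 + (-1)·0 + 0·(-6)
  = 28 + 0 + 0
  = 28
Equation: 4x - y = 28

4x - y = 28


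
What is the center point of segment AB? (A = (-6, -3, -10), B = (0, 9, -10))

M = ((x₁+x₂)/2, (y₁+y₂)/2, (z₁+z₂)/2)
  = ((-6 + 0)/2, (-3 + 9)/2, (-10 - 10)/2)
  = (-6/2, 6/2, -20/2)
  = (-3, 3, -10)

(-3, 3, -10)


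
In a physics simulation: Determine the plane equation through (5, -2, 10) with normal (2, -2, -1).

The plane through P with normal n = (a, b, c) satisfies n·(r - P) = 0,
i.e. ax + by + cz = a·x₀ + b·y₀ + c·z₀.
d = 2·5 + (-2)·(-2) + (-1)·10
  = 10 + 4 - 10
  = 4
Equation: 2x - 2y - z = 4

2x - 2y - z = 4


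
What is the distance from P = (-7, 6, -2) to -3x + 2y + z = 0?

distance = |a·x₀ + b·y₀ + c·z₀ - d| / √(a² + b² + c²)
  = |(-3)·(-7) + 2·6 + 1·(-2) - 0| / √((-3)² + 2² + 1²)
  = |21 + 12 - 2 + 0| / √(9 + 4 + 1)
  = |31| / √14
  = 31 / 3.742
  ≈ 8.285

8.285


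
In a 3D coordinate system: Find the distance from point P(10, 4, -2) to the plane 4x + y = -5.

distance = |a·x₀ + b·y₀ + c·z₀ - d| / √(a² + b² + c²)
  = |4·10 + 1·4 + 0·(-2) - (-5)| / √(4² + 1² + 0²)
  = |40 + 4 + 0 + 5| / √(16 + 1 + 0)
  = |49| / √17
  = 49 / 4.123
  ≈ 11.88

11.88


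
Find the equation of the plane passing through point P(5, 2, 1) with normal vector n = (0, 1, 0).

The plane through P with normal n = (a, b, c) satisfies n·(r - P) = 0,
i.e. ax + by + cz = a·x₀ + b·y₀ + c·z₀.
d = 0·5 + 1·2 + 0·1
  = 0 + 2 + 0
  = 2
Equation: y = 2

y = 2


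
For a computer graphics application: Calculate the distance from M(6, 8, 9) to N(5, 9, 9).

d = √[(x₂-x₁)² + (y₂-y₁)² + (z₂-z₁)²]
  = √[(-1)² + 1² + 0²]
  = √[1 + 1 + 0]
  = √2
  ≈ 1.414

1.414


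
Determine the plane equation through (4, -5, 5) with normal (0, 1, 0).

The plane through P with normal n = (a, b, c) satisfies n·(r - P) = 0,
i.e. ax + by + cz = a·x₀ + b·y₀ + c·z₀.
d = 0·4 + 1·(-5) + 0·5
  = 0 - 5 + 0
  = -5
Equation: y = -5

y = -5


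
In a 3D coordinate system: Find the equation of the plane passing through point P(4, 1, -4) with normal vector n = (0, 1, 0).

The plane through P with normal n = (a, b, c) satisfies n·(r - P) = 0,
i.e. ax + by + cz = a·x₀ + b·y₀ + c·z₀.
d = 0·4 + 1·1 + 0·(-4)
  = 0 + 1 + 0
  = 1
Equation: y = 1

y = 1


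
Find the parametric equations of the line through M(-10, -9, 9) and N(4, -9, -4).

Direction vector d = N - M = (4 + 10, -9 + 9, -4 - 9) = (14, 0, -13)
Parametric form r = M + t·d:
x = -10 + 14t, y = -9, z = 9 - 13t

x = -10 + 14t, y = -9, z = 9 - 13t


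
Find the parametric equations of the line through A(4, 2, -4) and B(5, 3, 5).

Direction vector d = B - A = (5 - 4, 3 - 2, 5 + 4) = (1, 1, 9)
Parametric form r = A + t·d:
x = 4 + t, y = 2 + t, z = -4 + 9t

x = 4 + t, y = 2 + t, z = -4 + 9t


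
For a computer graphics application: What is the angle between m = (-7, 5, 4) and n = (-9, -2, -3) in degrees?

m·n = (-7)·(-9) + 5·(-2) + 4·(-3) = 63 - 10 - 12 = 41
|m| = √((-7)² + 5² + 4²) = √90 ≈ 9.487
|n| = √((-9)² + (-2)² + (-3)²) = √94 ≈ 9.695
cos θ = (m·n)/(|m||n|) = 41/(9.487·9.695) ≈ 0.4458
θ = arccos(0.4458) ≈ 63.53°

63.53°


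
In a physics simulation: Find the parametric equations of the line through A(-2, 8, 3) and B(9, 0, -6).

Direction vector d = B - A = (9 + 2, 0 - 8, -6 - 3) = (11, -8, -9)
Parametric form r = A + t·d:
x = -2 + 11t, y = 8 - 8t, z = 3 - 9t

x = -2 + 11t, y = 8 - 8t, z = 3 - 9t


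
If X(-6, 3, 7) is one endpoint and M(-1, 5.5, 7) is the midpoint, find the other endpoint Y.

Y = 2M - X
  = (2·(-1) - (-6), 2·5.5 - 3, 2·7 - 7)
  = (-2 + 6, 11 - 3, 14 - 7)
  = (4, 8, 7)

(4, 8, 7)


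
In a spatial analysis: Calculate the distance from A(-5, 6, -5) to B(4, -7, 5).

d = √[(x₂-x₁)² + (y₂-y₁)² + (z₂-z₁)²]
  = √[9² + (-13)² + 10²]
  = √[81 + 169 + 100]
  = √350
  ≈ 18.71

18.71


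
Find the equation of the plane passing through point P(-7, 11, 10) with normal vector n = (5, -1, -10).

The plane through P with normal n = (a, b, c) satisfies n·(r - P) = 0,
i.e. ax + by + cz = a·x₀ + b·y₀ + c·z₀.
d = 5·(-7) + (-1)·11 + (-10)·10
  = -35 - 11 - 100
  = -146
Equation: 5x - y - 10z = -146

5x - y - 10z = -146


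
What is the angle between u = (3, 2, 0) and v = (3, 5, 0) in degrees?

u·v = 3·3 + 2·5 + 0·0 = 9 + 10 + 0 = 19
|u| = √(3² + 2² + 0²) = √13 ≈ 3.606
|v| = √(3² + 5² + 0²) = √34 ≈ 5.831
cos θ = (u·v)/(|u||v|) = 19/(3.606·5.831) ≈ 0.9037
θ = arccos(0.9037) ≈ 25.35°

25.35°


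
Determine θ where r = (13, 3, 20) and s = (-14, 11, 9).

r·s = 13·(-14) + 3·11 + 20·9 = -182 + 33 + 180 = 31
|r| = √(13² + 3² + 20²) = √578 ≈ 24.04
|s| = √((-14)² + 11² + 9²) = √398 ≈ 19.95
cos θ = (r·s)/(|r||s|) = 31/(24.04·19.95) ≈ 0.06463
θ = arccos(0.06463) ≈ 86.29°

86.29°


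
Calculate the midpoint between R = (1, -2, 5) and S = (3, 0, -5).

M = ((x₁+x₂)/2, (y₁+y₂)/2, (z₁+z₂)/2)
  = ((1 + 3)/2, (-2 + 0)/2, (5 - 5)/2)
  = (4/2, -2/2, 0/2)
  = (2, -1, 0)

(2, -1, 0)


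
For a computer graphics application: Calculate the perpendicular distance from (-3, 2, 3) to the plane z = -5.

distance = |a·x₀ + b·y₀ + c·z₀ - d| / √(a² + b² + c²)
  = |0·(-3) + 0·2 + 1·3 - (-5)| / √(0² + 0² + 1²)
  = |0 + 0 + 3 + 5| / √(0 + 0 + 1)
  = |8| / √1
  = 8 / 1
  ≈ 8

8


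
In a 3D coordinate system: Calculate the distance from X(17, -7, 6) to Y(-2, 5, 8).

d = √[(x₂-x₁)² + (y₂-y₁)² + (z₂-z₁)²]
  = √[(-19)² + 12² + 2²]
  = √[361 + 144 + 4]
  = √509
  ≈ 22.56

22.56


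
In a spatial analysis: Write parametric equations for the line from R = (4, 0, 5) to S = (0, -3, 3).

Direction vector d = S - R = (0 - 4, -3 + 0, 3 - 5) = (-4, -3, -2)
Parametric form r = R + t·d:
x = 4 - 4t, y = 0 - 3t, z = 5 - 2t

x = 4 - 4t, y = 0 - 3t, z = 5 - 2t


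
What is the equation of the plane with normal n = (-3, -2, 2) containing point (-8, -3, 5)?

The plane through P with normal n = (a, b, c) satisfies n·(r - P) = 0,
i.e. ax + by + cz = a·x₀ + b·y₀ + c·z₀.
d = (-3)·(-8) + (-2)·(-3) + 2·5
  = 24 + 6 + 10
  = 40
Equation: -3x - 2y + 2z = 40

-3x - 2y + 2z = 40


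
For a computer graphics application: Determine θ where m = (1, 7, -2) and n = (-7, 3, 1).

m·n = 1·(-7) + 7·3 + (-2)·1 = -7 + 21 - 2 = 12
|m| = √(1² + 7² + (-2)²) = √54 ≈ 7.348
|n| = √((-7)² + 3² + 1²) = √59 ≈ 7.681
cos θ = (m·n)/(|m||n|) = 12/(7.348·7.681) ≈ 0.2126
θ = arccos(0.2126) ≈ 77.73°

77.73°


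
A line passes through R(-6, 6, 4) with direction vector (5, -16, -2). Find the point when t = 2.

P(t) = R + t·d
  = (-6 + 5·2, 6 + (-16)·2, 4 + (-2)·2)
  = (-6 + 10, 6 - 32, 4 - 4)
  = (4, -26, 0)

(4, -26, 0)


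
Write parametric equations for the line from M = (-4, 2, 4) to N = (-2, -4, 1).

Direction vector d = N - M = (-2 + 4, -4 - 2, 1 - 4) = (2, -6, -3)
Parametric form r = M + t·d:
x = -4 + 2t, y = 2 - 6t, z = 4 - 3t

x = -4 + 2t, y = 2 - 6t, z = 4 - 3t


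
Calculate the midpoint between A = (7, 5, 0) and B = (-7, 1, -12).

M = ((x₁+x₂)/2, (y₁+y₂)/2, (z₁+z₂)/2)
  = ((7 - 7)/2, (5 + 1)/2, (0 - 12)/2)
  = (0/2, 6/2, -12/2)
  = (0, 3, -6)

(0, 3, -6)


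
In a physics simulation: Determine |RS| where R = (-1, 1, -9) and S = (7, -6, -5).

d = √[(x₂-x₁)² + (y₂-y₁)² + (z₂-z₁)²]
  = √[8² + (-7)² + 4²]
  = √[64 + 49 + 16]
  = √129
  ≈ 11.36

11.36


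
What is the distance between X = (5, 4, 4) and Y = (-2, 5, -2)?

d = √[(x₂-x₁)² + (y₂-y₁)² + (z₂-z₁)²]
  = √[(-7)² + 1² + (-6)²]
  = √[49 + 1 + 36]
  = √86
  ≈ 9.274

9.274


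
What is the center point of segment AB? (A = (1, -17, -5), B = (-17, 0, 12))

M = ((x₁+x₂)/2, (y₁+y₂)/2, (z₁+z₂)/2)
  = ((1 - 17)/2, (-17 + 0)/2, (-5 + 12)/2)
  = (-16/2, -17/2, 7/2)
  = (-8, -8.5, 3.5)

(-8, -8.5, 3.5)


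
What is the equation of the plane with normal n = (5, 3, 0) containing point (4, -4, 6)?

The plane through P with normal n = (a, b, c) satisfies n·(r - P) = 0,
i.e. ax + by + cz = a·x₀ + b·y₀ + c·z₀.
d = 5·4 + 3·(-4) + 0·6
  = 20 - 12 + 0
  = 8
Equation: 5x + 3y = 8

5x + 3y = 8


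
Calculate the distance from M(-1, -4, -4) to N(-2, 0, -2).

d = √[(x₂-x₁)² + (y₂-y₁)² + (z₂-z₁)²]
  = √[(-1)² + 4² + 2²]
  = √[1 + 16 + 4]
  = √21
  ≈ 4.583

4.583


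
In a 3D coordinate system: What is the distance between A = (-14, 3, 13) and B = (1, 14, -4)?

d = √[(x₂-x₁)² + (y₂-y₁)² + (z₂-z₁)²]
  = √[15² + 11² + (-17)²]
  = √[225 + 121 + 289]
  = √635
  ≈ 25.2

25.2


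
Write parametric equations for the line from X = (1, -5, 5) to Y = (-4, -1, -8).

Direction vector d = Y - X = (-4 - 1, -1 + 5, -8 - 5) = (-5, 4, -13)
Parametric form r = X + t·d:
x = 1 - 5t, y = -5 + 4t, z = 5 - 13t

x = 1 - 5t, y = -5 + 4t, z = 5 - 13t


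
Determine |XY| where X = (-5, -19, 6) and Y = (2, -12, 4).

d = √[(x₂-x₁)² + (y₂-y₁)² + (z₂-z₁)²]
  = √[7² + 7² + (-2)²]
  = √[49 + 49 + 4]
  = √102
  ≈ 10.1

10.1


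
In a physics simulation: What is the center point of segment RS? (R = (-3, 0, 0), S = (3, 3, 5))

M = ((x₁+x₂)/2, (y₁+y₂)/2, (z₁+z₂)/2)
  = ((-3 + 3)/2, (0 + 3)/2, (0 + 5)/2)
  = (0/2, 3/2, 5/2)
  = (0, 1.5, 2.5)

(0, 1.5, 2.5)


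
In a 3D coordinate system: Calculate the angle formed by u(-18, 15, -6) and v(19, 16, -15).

u·v = (-18)·19 + 15·16 + (-6)·(-15) = -342 + 240 + 90 = -12
|u| = √((-18)² + 15² + (-6)²) = √585 ≈ 24.19
|v| = √(19² + 16² + (-15)²) = √842 ≈ 29.02
cos θ = (u·v)/(|u||v|) = -12/(24.19·29.02) ≈ -0.0171
θ = arccos(-0.0171) ≈ 90.98°

90.98°


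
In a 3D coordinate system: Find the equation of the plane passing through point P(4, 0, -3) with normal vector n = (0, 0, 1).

The plane through P with normal n = (a, b, c) satisfies n·(r - P) = 0,
i.e. ax + by + cz = a·x₀ + b·y₀ + c·z₀.
d = 0·4 + 0·0 + 1·(-3)
  = 0 + 0 - 3
  = -3
Equation: z = -3

z = -3


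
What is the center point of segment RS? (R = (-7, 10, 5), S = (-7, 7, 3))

M = ((x₁+x₂)/2, (y₁+y₂)/2, (z₁+z₂)/2)
  = ((-7 - 7)/2, (10 + 7)/2, (5 + 3)/2)
  = (-14/2, 17/2, 8/2)
  = (-7, 8.5, 4)

(-7, 8.5, 4)


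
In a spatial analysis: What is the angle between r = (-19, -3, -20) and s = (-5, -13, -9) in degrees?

r·s = (-19)·(-5) + (-3)·(-13) + (-20)·(-9) = 95 + 39 + 180 = 314
|r| = √((-19)² + (-3)² + (-20)²) = √770 ≈ 27.75
|s| = √((-5)² + (-13)² + (-9)²) = √275 ≈ 16.58
cos θ = (r·s)/(|r||s|) = 314/(27.75·16.58) ≈ 0.6824
θ = arccos(0.6824) ≈ 46.97°

46.97°


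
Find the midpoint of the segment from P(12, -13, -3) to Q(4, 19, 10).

M = ((x₁+x₂)/2, (y₁+y₂)/2, (z₁+z₂)/2)
  = ((12 + 4)/2, (-13 + 19)/2, (-3 + 10)/2)
  = (16/2, 6/2, 7/2)
  = (8, 3, 3.5)

(8, 3, 3.5)


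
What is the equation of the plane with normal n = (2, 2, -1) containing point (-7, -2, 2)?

The plane through P with normal n = (a, b, c) satisfies n·(r - P) = 0,
i.e. ax + by + cz = a·x₀ + b·y₀ + c·z₀.
d = 2·(-7) + 2·(-2) + (-1)·2
  = -14 - 4 - 2
  = -20
Equation: 2x + 2y - z = -20

2x + 2y - z = -20


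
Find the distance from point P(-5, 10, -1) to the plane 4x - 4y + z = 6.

distance = |a·x₀ + b·y₀ + c·z₀ - d| / √(a² + b² + c²)
  = |4·(-5) + (-4)·10 + 1·(-1) - 6| / √(4² + (-4)² + 1²)
  = |-20 - 40 - 1 - 6| / √(16 + 16 + 1)
  = |-67| / √33
  = 67 / 5.745
  ≈ 11.66

11.66


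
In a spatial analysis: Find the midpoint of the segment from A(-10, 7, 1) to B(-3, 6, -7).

M = ((x₁+x₂)/2, (y₁+y₂)/2, (z₁+z₂)/2)
  = ((-10 - 3)/2, (7 + 6)/2, (1 - 7)/2)
  = (-13/2, 13/2, -6/2)
  = (-6.5, 6.5, -3)

(-6.5, 6.5, -3)


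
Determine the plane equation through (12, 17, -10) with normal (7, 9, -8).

The plane through P with normal n = (a, b, c) satisfies n·(r - P) = 0,
i.e. ax + by + cz = a·x₀ + b·y₀ + c·z₀.
d = 7·12 + 9·17 + (-8)·(-10)
  = 84 + 153 + 80
  = 317
Equation: 7x + 9y - 8z = 317

7x + 9y - 8z = 317


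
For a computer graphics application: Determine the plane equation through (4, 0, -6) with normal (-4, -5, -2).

The plane through P with normal n = (a, b, c) satisfies n·(r - P) = 0,
i.e. ax + by + cz = a·x₀ + b·y₀ + c·z₀.
d = (-4)·4 + (-5)·0 + (-2)·(-6)
  = -16 + 0 + 12
  = -4
Equation: -4x - 5y - 2z = -4

-4x - 5y - 2z = -4


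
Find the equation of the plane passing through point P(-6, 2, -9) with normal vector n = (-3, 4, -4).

The plane through P with normal n = (a, b, c) satisfies n·(r - P) = 0,
i.e. ax + by + cz = a·x₀ + b·y₀ + c·z₀.
d = (-3)·(-6) + 4·2 + (-4)·(-9)
  = 18 + 8 + 36
  = 62
Equation: -3x + 4y - 4z = 62

-3x + 4y - 4z = 62


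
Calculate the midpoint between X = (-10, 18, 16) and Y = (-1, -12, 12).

M = ((x₁+x₂)/2, (y₁+y₂)/2, (z₁+z₂)/2)
  = ((-10 - 1)/2, (18 - 12)/2, (16 + 12)/2)
  = (-11/2, 6/2, 28/2)
  = (-5.5, 3, 14)

(-5.5, 3, 14)


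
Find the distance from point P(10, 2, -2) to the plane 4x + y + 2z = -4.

distance = |a·x₀ + b·y₀ + c·z₀ - d| / √(a² + b² + c²)
  = |4·10 + 1·2 + 2·(-2) - (-4)| / √(4² + 1² + 2²)
  = |40 + 2 - 4 + 4| / √(16 + 1 + 4)
  = |42| / √21
  = 42 / 4.583
  ≈ 9.165

9.165


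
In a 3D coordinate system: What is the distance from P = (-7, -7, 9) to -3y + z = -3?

distance = |a·x₀ + b·y₀ + c·z₀ - d| / √(a² + b² + c²)
  = |0·(-7) + (-3)·(-7) + 1·9 - (-3)| / √(0² + (-3)² + 1²)
  = |0 + 21 + 9 + 3| / √(0 + 9 + 1)
  = |33| / √10
  = 33 / 3.162
  ≈ 10.44

10.44


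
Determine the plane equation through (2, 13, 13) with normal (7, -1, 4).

The plane through P with normal n = (a, b, c) satisfies n·(r - P) = 0,
i.e. ax + by + cz = a·x₀ + b·y₀ + c·z₀.
d = 7·2 + (-1)·13 + 4·13
  = 14 - 13 + 52
  = 53
Equation: 7x - y + 4z = 53

7x - y + 4z = 53


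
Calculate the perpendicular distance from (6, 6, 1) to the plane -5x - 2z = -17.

distance = |a·x₀ + b·y₀ + c·z₀ - d| / √(a² + b² + c²)
  = |(-5)·6 + 0·6 + (-2)·1 - (-17)| / √((-5)² + 0² + (-2)²)
  = |-30 + 0 - 2 + 17| / √(25 + 0 + 4)
  = |-15| / √29
  = 15 / 5.385
  ≈ 2.785

2.785


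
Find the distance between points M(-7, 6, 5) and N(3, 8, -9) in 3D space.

d = √[(x₂-x₁)² + (y₂-y₁)² + (z₂-z₁)²]
  = √[10² + 2² + (-14)²]
  = √[100 + 4 + 196]
  = √300
  ≈ 17.32

17.32


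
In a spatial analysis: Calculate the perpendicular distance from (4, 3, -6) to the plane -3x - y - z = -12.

distance = |a·x₀ + b·y₀ + c·z₀ - d| / √(a² + b² + c²)
  = |(-3)·4 + (-1)·3 + (-1)·(-6) - (-12)| / √((-3)² + (-1)² + (-1)²)
  = |-12 - 3 + 6 + 12| / √(9 + 1 + 1)
  = |3| / √11
  = 3 / 3.317
  ≈ 0.9045

0.9045


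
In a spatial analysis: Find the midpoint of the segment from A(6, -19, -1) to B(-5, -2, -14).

M = ((x₁+x₂)/2, (y₁+y₂)/2, (z₁+z₂)/2)
  = ((6 - 5)/2, (-19 - 2)/2, (-1 - 14)/2)
  = (1/2, -21/2, -15/2)
  = (0.5, -10.5, -7.5)

(0.5, -10.5, -7.5)


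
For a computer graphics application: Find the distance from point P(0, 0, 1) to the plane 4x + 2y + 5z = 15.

distance = |a·x₀ + b·y₀ + c·z₀ - d| / √(a² + b² + c²)
  = |4·0 + 2·0 + 5·1 - 15| / √(4² + 2² + 5²)
  = |0 + 0 + 5 - 15| / √(16 + 4 + 25)
  = |-10| / √45
  = 10 / 6.708
  ≈ 1.491

1.491


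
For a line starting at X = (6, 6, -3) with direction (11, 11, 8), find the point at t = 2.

P(t) = X + t·d
  = (6 + 11·2, 6 + 11·2, -3 + 8·2)
  = (6 + 22, 6 + 22, -3 + 16)
  = (28, 28, 13)

(28, 28, 13)


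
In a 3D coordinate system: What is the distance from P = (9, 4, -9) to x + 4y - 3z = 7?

distance = |a·x₀ + b·y₀ + c·z₀ - d| / √(a² + b² + c²)
  = |1·9 + 4·4 + (-3)·(-9) - 7| / √(1² + 4² + (-3)²)
  = |9 + 16 + 27 - 7| / √(1 + 16 + 9)
  = |45| / √26
  = 45 / 5.099
  ≈ 8.825

8.825


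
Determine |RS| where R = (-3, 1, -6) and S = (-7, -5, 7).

d = √[(x₂-x₁)² + (y₂-y₁)² + (z₂-z₁)²]
  = √[(-4)² + (-6)² + 13²]
  = √[16 + 36 + 169]
  = √221
  ≈ 14.87

14.87


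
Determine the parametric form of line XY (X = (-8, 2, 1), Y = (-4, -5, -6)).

Direction vector d = Y - X = (-4 + 8, -5 - 2, -6 - 1) = (4, -7, -7)
Parametric form r = X + t·d:
x = -8 + 4t, y = 2 - 7t, z = 1 - 7t

x = -8 + 4t, y = 2 - 7t, z = 1 - 7t


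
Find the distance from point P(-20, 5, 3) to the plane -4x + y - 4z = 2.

distance = |a·x₀ + b·y₀ + c·z₀ - d| / √(a² + b² + c²)
  = |(-4)·(-20) + 1·5 + (-4)·3 - 2| / √((-4)² + 1² + (-4)²)
  = |80 + 5 - 12 - 2| / √(16 + 1 + 16)
  = |71| / √33
  = 71 / 5.745
  ≈ 12.36

12.36


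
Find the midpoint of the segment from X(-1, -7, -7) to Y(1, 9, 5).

M = ((x₁+x₂)/2, (y₁+y₂)/2, (z₁+z₂)/2)
  = ((-1 + 1)/2, (-7 + 9)/2, (-7 + 5)/2)
  = (0/2, 2/2, -2/2)
  = (0, 1, -1)

(0, 1, -1)


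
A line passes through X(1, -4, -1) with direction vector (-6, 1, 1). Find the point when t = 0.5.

P(t) = X + t·d
  = (1 + (-6)·0.5, -4 + 1·0.5, -1 + 1·0.5)
  = (1 - 3, -4 + 0.5, -1 + 0.5)
  = (-2, -3.5, -0.5)

(-2, -3.5, -0.5)


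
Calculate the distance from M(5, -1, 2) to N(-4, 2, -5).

d = √[(x₂-x₁)² + (y₂-y₁)² + (z₂-z₁)²]
  = √[(-9)² + 3² + (-7)²]
  = √[81 + 9 + 49]
  = √139
  ≈ 11.79

11.79


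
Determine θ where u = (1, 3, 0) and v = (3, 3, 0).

u·v = 1·3 + 3·3 + 0·0 = 3 + 9 + 0 = 12
|u| = √(1² + 3² + 0²) = √10 ≈ 3.162
|v| = √(3² + 3² + 0²) = √18 ≈ 4.243
cos θ = (u·v)/(|u||v|) = 12/(3.162·4.243) ≈ 0.8944
θ = arccos(0.8944) ≈ 26.57°

26.57°


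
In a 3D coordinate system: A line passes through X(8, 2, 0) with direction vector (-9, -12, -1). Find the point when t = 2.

P(t) = X + t·d
  = (8 + (-9)·2, 2 + (-12)·2, 0 + (-1)·2)
  = (8 - 18, 2 - 24, 0 - 2)
  = (-10, -22, -2)

(-10, -22, -2)


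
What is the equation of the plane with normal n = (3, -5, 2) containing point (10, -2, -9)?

The plane through P with normal n = (a, b, c) satisfies n·(r - P) = 0,
i.e. ax + by + cz = a·x₀ + b·y₀ + c·z₀.
d = 3·10 + (-5)·(-2) + 2·(-9)
  = 30 + 10 - 18
  = 22
Equation: 3x - 5y + 2z = 22

3x - 5y + 2z = 22


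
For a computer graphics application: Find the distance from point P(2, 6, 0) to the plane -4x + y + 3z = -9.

distance = |a·x₀ + b·y₀ + c·z₀ - d| / √(a² + b² + c²)
  = |(-4)·2 + 1·6 + 3·0 - (-9)| / √((-4)² + 1² + 3²)
  = |-8 + 6 + 0 + 9| / √(16 + 1 + 9)
  = |7| / √26
  = 7 / 5.099
  ≈ 1.373

1.373


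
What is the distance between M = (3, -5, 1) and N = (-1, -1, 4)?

d = √[(x₂-x₁)² + (y₂-y₁)² + (z₂-z₁)²]
  = √[(-4)² + 4² + 3²]
  = √[16 + 16 + 9]
  = √41
  ≈ 6.403

6.403


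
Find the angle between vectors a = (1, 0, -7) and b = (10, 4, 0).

a·b = 1·10 + 0·4 + (-7)·0 = 10 + 0 + 0 = 10
|a| = √(1² + 0² + (-7)²) = √50 ≈ 7.071
|b| = √(10² + 4² + 0²) = √116 ≈ 10.77
cos θ = (a·b)/(|a||b|) = 10/(7.071·10.77) ≈ 0.1313
θ = arccos(0.1313) ≈ 82.45°

82.45°


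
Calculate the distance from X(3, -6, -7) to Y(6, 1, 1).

d = √[(x₂-x₁)² + (y₂-y₁)² + (z₂-z₁)²]
  = √[3² + 7² + 8²]
  = √[9 + 49 + 64]
  = √122
  ≈ 11.05

11.05


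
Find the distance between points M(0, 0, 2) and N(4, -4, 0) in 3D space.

d = √[(x₂-x₁)² + (y₂-y₁)² + (z₂-z₁)²]
  = √[4² + (-4)² + (-2)²]
  = √[16 + 16 + 4]
  = √36
  ≈ 6

6


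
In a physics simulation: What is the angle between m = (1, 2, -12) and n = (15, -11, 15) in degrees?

m·n = 1·15 + 2·(-11) + (-12)·15 = 15 - 22 - 180 = -187
|m| = √(1² + 2² + (-12)²) = √149 ≈ 12.21
|n| = √(15² + (-11)² + 15²) = √571 ≈ 23.9
cos θ = (m·n)/(|m||n|) = -187/(12.21·23.9) ≈ -0.6411
θ = arccos(-0.6411) ≈ 129.9°

129.9°


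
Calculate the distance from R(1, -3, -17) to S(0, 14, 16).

d = √[(x₂-x₁)² + (y₂-y₁)² + (z₂-z₁)²]
  = √[(-1)² + 17² + 33²]
  = √[1 + 289 + 1089]
  = √1379
  ≈ 37.13

37.13


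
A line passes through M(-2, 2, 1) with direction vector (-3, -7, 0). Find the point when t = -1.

P(t) = M + t·d
  = (-2 + (-3)·(-1), 2 + (-7)·(-1), 1 + 0·(-1))
  = (-2 + 3, 2 + 7, 1 + 0)
  = (1, 9, 1)

(1, 9, 1)


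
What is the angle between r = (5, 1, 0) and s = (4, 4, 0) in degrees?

r·s = 5·4 + 1·4 + 0·0 = 20 + 4 + 0 = 24
|r| = √(5² + 1² + 0²) = √26 ≈ 5.099
|s| = √(4² + 4² + 0²) = √32 ≈ 5.657
cos θ = (r·s)/(|r||s|) = 24/(5.099·5.657) ≈ 0.8321
θ = arccos(0.8321) ≈ 33.69°

33.69°


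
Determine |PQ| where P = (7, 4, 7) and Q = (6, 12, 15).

d = √[(x₂-x₁)² + (y₂-y₁)² + (z₂-z₁)²]
  = √[(-1)² + 8² + 8²]
  = √[1 + 64 + 64]
  = √129
  ≈ 11.36

11.36


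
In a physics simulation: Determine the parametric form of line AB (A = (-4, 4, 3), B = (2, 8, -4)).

Direction vector d = B - A = (2 + 4, 8 - 4, -4 - 3) = (6, 4, -7)
Parametric form r = A + t·d:
x = -4 + 6t, y = 4 + 4t, z = 3 - 7t

x = -4 + 6t, y = 4 + 4t, z = 3 - 7t


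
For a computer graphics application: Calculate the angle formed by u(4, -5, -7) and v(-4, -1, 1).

u·v = 4·(-4) + (-5)·(-1) + (-7)·1 = -16 + 5 - 7 = -18
|u| = √(4² + (-5)² + (-7)²) = √90 ≈ 9.487
|v| = √((-4)² + (-1)² + 1²) = √18 ≈ 4.243
cos θ = (u·v)/(|u||v|) = -18/(9.487·4.243) ≈ -0.4472
θ = arccos(-0.4472) ≈ 116.6°

116.6°


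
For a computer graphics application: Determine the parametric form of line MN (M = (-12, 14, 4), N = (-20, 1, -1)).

Direction vector d = N - M = (-20 + 12, 1 - 14, -1 - 4) = (-8, -13, -5)
Parametric form r = M + t·d:
x = -12 - 8t, y = 14 - 13t, z = 4 - 5t

x = -12 - 8t, y = 14 - 13t, z = 4 - 5t


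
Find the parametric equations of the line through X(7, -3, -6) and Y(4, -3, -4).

Direction vector d = Y - X = (4 - 7, -3 + 3, -4 + 6) = (-3, 0, 2)
Parametric form r = X + t·d:
x = 7 - 3t, y = -3, z = -6 + 2t

x = 7 - 3t, y = -3, z = -6 + 2t


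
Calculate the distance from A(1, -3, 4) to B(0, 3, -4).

d = √[(x₂-x₁)² + (y₂-y₁)² + (z₂-z₁)²]
  = √[(-1)² + 6² + (-8)²]
  = √[1 + 36 + 64]
  = √101
  ≈ 10.05

10.05


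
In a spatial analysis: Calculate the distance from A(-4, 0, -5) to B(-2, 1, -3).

d = √[(x₂-x₁)² + (y₂-y₁)² + (z₂-z₁)²]
  = √[2² + 1² + 2²]
  = √[4 + 1 + 4]
  = √9
  ≈ 3

3


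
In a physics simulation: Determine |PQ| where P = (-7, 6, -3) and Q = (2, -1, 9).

d = √[(x₂-x₁)² + (y₂-y₁)² + (z₂-z₁)²]
  = √[9² + (-7)² + 12²]
  = √[81 + 49 + 144]
  = √274
  ≈ 16.55

16.55


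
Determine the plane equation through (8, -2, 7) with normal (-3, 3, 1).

The plane through P with normal n = (a, b, c) satisfies n·(r - P) = 0,
i.e. ax + by + cz = a·x₀ + b·y₀ + c·z₀.
d = (-3)·8 + 3·(-2) + 1·7
  = -24 - 6 + 7
  = -23
Equation: -3x + 3y + z = -23

-3x + 3y + z = -23


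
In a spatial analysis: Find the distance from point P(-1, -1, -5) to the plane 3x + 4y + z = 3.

distance = |a·x₀ + b·y₀ + c·z₀ - d| / √(a² + b² + c²)
  = |3·(-1) + 4·(-1) + 1·(-5) - 3| / √(3² + 4² + 1²)
  = |-3 - 4 - 5 - 3| / √(9 + 16 + 1)
  = |-15| / √26
  = 15 / 5.099
  ≈ 2.942

2.942


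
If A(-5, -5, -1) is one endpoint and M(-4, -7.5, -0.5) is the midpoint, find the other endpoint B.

B = 2M - A
  = (2·(-4) - (-5), 2·(-7.5) - (-5), 2·(-0.5) - (-1))
  = (-8 + 5, -15 + 5, -1 + 1)
  = (-3, -10, 0)

(-3, -10, 0)


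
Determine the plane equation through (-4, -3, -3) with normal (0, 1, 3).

The plane through P with normal n = (a, b, c) satisfies n·(r - P) = 0,
i.e. ax + by + cz = a·x₀ + b·y₀ + c·z₀.
d = 0·(-4) + 1·(-3) + 3·(-3)
  = 0 - 3 - 9
  = -12
Equation: y + 3z = -12

y + 3z = -12


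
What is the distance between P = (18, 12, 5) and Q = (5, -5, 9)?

d = √[(x₂-x₁)² + (y₂-y₁)² + (z₂-z₁)²]
  = √[(-13)² + (-17)² + 4²]
  = √[169 + 289 + 16]
  = √474
  ≈ 21.77

21.77


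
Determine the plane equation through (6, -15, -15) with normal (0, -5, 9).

The plane through P with normal n = (a, b, c) satisfies n·(r - P) = 0,
i.e. ax + by + cz = a·x₀ + b·y₀ + c·z₀.
d = 0·6 + (-5)·(-15) + 9·(-15)
  = 0 + 75 - 135
  = -60
Equation: -5y + 9z = -60

-5y + 9z = -60


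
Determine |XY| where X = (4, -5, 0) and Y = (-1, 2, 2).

d = √[(x₂-x₁)² + (y₂-y₁)² + (z₂-z₁)²]
  = √[(-5)² + 7² + 2²]
  = √[25 + 49 + 4]
  = √78
  ≈ 8.832

8.832


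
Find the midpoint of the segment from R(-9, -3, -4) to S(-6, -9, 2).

M = ((x₁+x₂)/2, (y₁+y₂)/2, (z₁+z₂)/2)
  = ((-9 - 6)/2, (-3 - 9)/2, (-4 + 2)/2)
  = (-15/2, -12/2, -2/2)
  = (-7.5, -6, -1)

(-7.5, -6, -1)


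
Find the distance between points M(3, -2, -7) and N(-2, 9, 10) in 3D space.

d = √[(x₂-x₁)² + (y₂-y₁)² + (z₂-z₁)²]
  = √[(-5)² + 11² + 17²]
  = √[25 + 121 + 289]
  = √435
  ≈ 20.86

20.86


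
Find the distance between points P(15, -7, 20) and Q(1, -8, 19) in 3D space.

d = √[(x₂-x₁)² + (y₂-y₁)² + (z₂-z₁)²]
  = √[(-14)² + (-1)² + (-1)²]
  = √[196 + 1 + 1]
  = √198
  ≈ 14.07

14.07


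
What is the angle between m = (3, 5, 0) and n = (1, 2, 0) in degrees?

m·n = 3·1 + 5·2 + 0·0 = 3 + 10 + 0 = 13
|m| = √(3² + 5² + 0²) = √34 ≈ 5.831
|n| = √(1² + 2² + 0²) = √5 ≈ 2.236
cos θ = (m·n)/(|m||n|) = 13/(5.831·2.236) ≈ 0.9971
θ = arccos(0.9971) ≈ 4.399°

4.399°


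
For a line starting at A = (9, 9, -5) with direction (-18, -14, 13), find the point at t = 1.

P(t) = A + t·d
  = (9 + (-18)·1, 9 + (-14)·1, -5 + 13·1)
  = (9 - 18, 9 - 14, -5 + 13)
  = (-9, -5, 8)

(-9, -5, 8)


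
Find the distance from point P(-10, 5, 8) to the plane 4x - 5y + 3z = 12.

distance = |a·x₀ + b·y₀ + c·z₀ - d| / √(a² + b² + c²)
  = |4·(-10) + (-5)·5 + 3·8 - 12| / √(4² + (-5)² + 3²)
  = |-40 - 25 + 24 - 12| / √(16 + 25 + 9)
  = |-53| / √50
  = 53 / 7.071
  ≈ 7.495

7.495


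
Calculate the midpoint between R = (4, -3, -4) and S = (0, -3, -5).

M = ((x₁+x₂)/2, (y₁+y₂)/2, (z₁+z₂)/2)
  = ((4 + 0)/2, (-3 - 3)/2, (-4 - 5)/2)
  = (4/2, -6/2, -9/2)
  = (2, -3, -4.5)

(2, -3, -4.5)


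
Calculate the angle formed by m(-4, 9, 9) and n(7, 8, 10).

m·n = (-4)·7 + 9·8 + 9·10 = -28 + 72 + 90 = 134
|m| = √((-4)² + 9² + 9²) = √178 ≈ 13.34
|n| = √(7² + 8² + 10²) = √213 ≈ 14.59
cos θ = (m·n)/(|m||n|) = 134/(13.34·14.59) ≈ 0.6882
θ = arccos(0.6882) ≈ 46.51°

46.51°


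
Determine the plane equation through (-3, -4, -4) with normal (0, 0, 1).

The plane through P with normal n = (a, b, c) satisfies n·(r - P) = 0,
i.e. ax + by + cz = a·x₀ + b·y₀ + c·z₀.
d = 0·(-3) + 0·(-4) + 1·(-4)
  = 0 + 0 - 4
  = -4
Equation: z = -4

z = -4


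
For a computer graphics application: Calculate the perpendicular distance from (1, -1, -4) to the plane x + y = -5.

distance = |a·x₀ + b·y₀ + c·z₀ - d| / √(a² + b² + c²)
  = |1·1 + 1·(-1) + 0·(-4) - (-5)| / √(1² + 1² + 0²)
  = |1 - 1 + 0 + 5| / √(1 + 1 + 0)
  = |5| / √2
  = 5 / 1.414
  ≈ 3.536

3.536


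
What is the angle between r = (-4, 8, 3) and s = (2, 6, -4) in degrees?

r·s = (-4)·2 + 8·6 + 3·(-4) = -8 + 48 - 12 = 28
|r| = √((-4)² + 8² + 3²) = √89 ≈ 9.434
|s| = √(2² + 6² + (-4)²) = √56 ≈ 7.483
cos θ = (r·s)/(|r||s|) = 28/(9.434·7.483) ≈ 0.3966
θ = arccos(0.3966) ≈ 66.63°

66.63°


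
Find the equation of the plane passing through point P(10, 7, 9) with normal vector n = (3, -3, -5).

The plane through P with normal n = (a, b, c) satisfies n·(r - P) = 0,
i.e. ax + by + cz = a·x₀ + b·y₀ + c·z₀.
d = 3·10 + (-3)·7 + (-5)·9
  = 30 - 21 - 45
  = -36
Equation: 3x - 3y - 5z = -36

3x - 3y - 5z = -36


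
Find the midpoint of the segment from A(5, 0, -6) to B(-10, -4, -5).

M = ((x₁+x₂)/2, (y₁+y₂)/2, (z₁+z₂)/2)
  = ((5 - 10)/2, (0 - 4)/2, (-6 - 5)/2)
  = (-5/2, -4/2, -11/2)
  = (-2.5, -2, -5.5)

(-2.5, -2, -5.5)


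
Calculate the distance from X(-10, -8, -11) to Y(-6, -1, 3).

d = √[(x₂-x₁)² + (y₂-y₁)² + (z₂-z₁)²]
  = √[4² + 7² + 14²]
  = √[16 + 49 + 196]
  = √261
  ≈ 16.16

16.16


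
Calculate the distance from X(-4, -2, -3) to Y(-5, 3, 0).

d = √[(x₂-x₁)² + (y₂-y₁)² + (z₂-z₁)²]
  = √[(-1)² + 5² + 3²]
  = √[1 + 25 + 9]
  = √35
  ≈ 5.916

5.916


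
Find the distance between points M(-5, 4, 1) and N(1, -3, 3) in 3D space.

d = √[(x₂-x₁)² + (y₂-y₁)² + (z₂-z₁)²]
  = √[6² + (-7)² + 2²]
  = √[36 + 49 + 4]
  = √89
  ≈ 9.434

9.434


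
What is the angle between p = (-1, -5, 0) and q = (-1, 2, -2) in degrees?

p·q = (-1)·(-1) + (-5)·2 + 0·(-2) = 1 - 10 + 0 = -9
|p| = √((-1)² + (-5)² + 0²) = √26 ≈ 5.099
|q| = √((-1)² + 2² + (-2)²) = √9 ≈ 3
cos θ = (p·q)/(|p||q|) = -9/(5.099·3) ≈ -0.5883
θ = arccos(-0.5883) ≈ 126°

126°


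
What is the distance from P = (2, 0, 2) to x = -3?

distance = |a·x₀ + b·y₀ + c·z₀ - d| / √(a² + b² + c²)
  = |1·2 + 0·0 + 0·2 - (-3)| / √(1² + 0² + 0²)
  = |2 + 0 + 0 + 3| / √(1 + 0 + 0)
  = |5| / √1
  = 5 / 1
  ≈ 5

5


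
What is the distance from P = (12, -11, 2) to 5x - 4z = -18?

distance = |a·x₀ + b·y₀ + c·z₀ - d| / √(a² + b² + c²)
  = |5·12 + 0·(-11) + (-4)·2 - (-18)| / √(5² + 0² + (-4)²)
  = |60 + 0 - 8 + 18| / √(25 + 0 + 16)
  = |70| / √41
  = 70 / 6.403
  ≈ 10.93

10.93


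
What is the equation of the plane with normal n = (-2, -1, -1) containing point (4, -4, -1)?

The plane through P with normal n = (a, b, c) satisfies n·(r - P) = 0,
i.e. ax + by + cz = a·x₀ + b·y₀ + c·z₀.
d = (-2)·4 + (-1)·(-4) + (-1)·(-1)
  = -8 + 4 + 1
  = -3
Equation: -2x - y - z = -3

-2x - y - z = -3
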